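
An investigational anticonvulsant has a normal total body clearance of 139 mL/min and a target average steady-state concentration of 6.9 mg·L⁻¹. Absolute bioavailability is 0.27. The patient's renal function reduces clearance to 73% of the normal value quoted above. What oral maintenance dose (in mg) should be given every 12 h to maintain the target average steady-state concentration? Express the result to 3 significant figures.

1870 mg

Convert clearance: 139 mL/min × 60 min/h ÷ 1000 mL/L = 8.340 L/h
Patient clearance = 0.73 × 8.340 = 6.088 L/h
D = CL × Css × τ / F = 6.088 × 6.9 × 12 / 0.27 = 1867 mg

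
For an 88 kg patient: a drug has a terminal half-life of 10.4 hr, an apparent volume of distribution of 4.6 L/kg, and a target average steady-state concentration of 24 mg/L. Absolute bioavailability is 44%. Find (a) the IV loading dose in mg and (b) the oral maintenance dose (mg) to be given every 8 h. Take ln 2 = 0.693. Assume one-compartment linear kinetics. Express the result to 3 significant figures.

Vd = 4.6 L/kg × 88 kg = 404.8 L
LD = Vd × C = 404.8 × 24 = 9715 mg
CL = 0.693 × Vd / t½ = 0.693 × 404.8 / 10.4 = 26.97 L/h
D = CL × Css × τ / F = 26.97 × 24 × 8 / 0.44 = 11770 mg

(a) 9720 mg; (b) 11800 mg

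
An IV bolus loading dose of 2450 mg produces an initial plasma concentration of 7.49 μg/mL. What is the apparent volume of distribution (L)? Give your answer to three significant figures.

327 L

Immediately after an IV bolus, C₀ = Dose / Vd, so Vd = Dose / C₀.
Vd = 2450 / 7.49 = 327.1 L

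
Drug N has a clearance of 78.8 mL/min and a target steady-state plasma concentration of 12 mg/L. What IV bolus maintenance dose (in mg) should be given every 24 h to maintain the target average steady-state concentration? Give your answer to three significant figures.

CL = 78.8 mL/min × 60/1000 = 4.728 L/h
D = CL × Css × τ = 4.728 × 12 × 24 = 1362 mg

1360 mg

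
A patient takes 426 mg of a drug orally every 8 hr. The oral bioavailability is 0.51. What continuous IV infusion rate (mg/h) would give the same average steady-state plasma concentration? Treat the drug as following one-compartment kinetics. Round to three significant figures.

Equivalent systemic input: infusion rate = F·D/τ.
Rate = 0.51 × 426 / 8 = 27.16 mg/h

27.2 mg/h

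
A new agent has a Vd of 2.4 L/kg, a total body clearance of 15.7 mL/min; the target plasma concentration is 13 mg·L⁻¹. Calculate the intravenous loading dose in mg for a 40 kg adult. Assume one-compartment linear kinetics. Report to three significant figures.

1250 mg

Total Vd = 2.4 × 40 = 96.00 L
The loading dose fills Vd to the target concentration; clearance is irrelevant here.
LD = Vd × C = 96.00 × 13.00 = 1248 mg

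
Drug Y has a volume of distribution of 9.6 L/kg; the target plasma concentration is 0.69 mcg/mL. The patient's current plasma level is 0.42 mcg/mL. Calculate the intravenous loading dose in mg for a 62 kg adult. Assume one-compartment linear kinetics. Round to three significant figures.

Vd(total) = 62 kg × 9.6 L/kg = 595.2 L
The loading dose fills Vd to the target concentration.
Concentration deficit ΔC = 0.69 − 0.42 = 0.2700 mg/L
LD = Vd × ΔC = 595.2 × 0.2700 = 160.7 mg

161 mg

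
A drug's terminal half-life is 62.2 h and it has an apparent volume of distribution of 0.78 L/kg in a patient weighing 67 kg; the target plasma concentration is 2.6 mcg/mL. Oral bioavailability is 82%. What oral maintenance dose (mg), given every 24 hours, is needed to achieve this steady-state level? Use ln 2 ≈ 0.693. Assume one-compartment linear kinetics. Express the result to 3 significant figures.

44.3 mg

Total Vd = 0.78 × 67 = 52.26 L
k = 0.693/62.2 = 0.01114 h⁻¹, so CL = k·Vd = 0.01114 × 52.26 = 0.5822 L/h
D = CL × Css × τ / F = 0.5822 × 2.6 × 24 / 0.82 = 44.30 mg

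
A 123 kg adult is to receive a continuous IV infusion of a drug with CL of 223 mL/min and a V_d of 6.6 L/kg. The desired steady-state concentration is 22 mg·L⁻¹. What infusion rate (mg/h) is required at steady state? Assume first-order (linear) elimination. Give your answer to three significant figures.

Convert clearance: 223 mL/min × 60 min/h ÷ 1000 mL/L = 13.38 L/h
Rate = CL × Css = 13.38 × 22 = 294.4 mg/h

294 mg/h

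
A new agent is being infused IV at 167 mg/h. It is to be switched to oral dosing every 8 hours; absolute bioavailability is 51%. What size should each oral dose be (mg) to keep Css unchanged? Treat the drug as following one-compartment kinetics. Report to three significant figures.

2620 mg

To maintain the same Css, the systemic dosing rate must be unchanged: F·D/τ = infusion rate.
D = rate × τ / F = 167 × 8 / 0.51 = 2620 mg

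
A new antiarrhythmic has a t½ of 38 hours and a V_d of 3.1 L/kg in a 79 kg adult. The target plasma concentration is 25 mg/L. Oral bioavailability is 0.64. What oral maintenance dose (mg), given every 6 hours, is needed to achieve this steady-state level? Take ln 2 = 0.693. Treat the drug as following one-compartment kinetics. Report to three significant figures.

1050 mg

Vd = 3.1 L/kg × 79 kg = 244.9 L
k = 0.693/38 = 0.01824 h⁻¹, so CL = k·Vd = 0.01824 × 244.9 = 4.467 L/h
D = CL × Css × τ / F = 4.467 × 25 × 6 / 0.64 = 1047 mg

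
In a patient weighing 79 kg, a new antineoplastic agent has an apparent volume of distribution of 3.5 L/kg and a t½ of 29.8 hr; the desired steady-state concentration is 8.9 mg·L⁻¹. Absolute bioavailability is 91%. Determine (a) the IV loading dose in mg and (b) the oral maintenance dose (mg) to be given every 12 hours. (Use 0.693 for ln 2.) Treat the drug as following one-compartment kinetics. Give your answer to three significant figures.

(a) 2460 mg; (b) 755 mg

Vd = 3.5 L/kg × 79 kg = 276.5 L
LD = Vd × C = 276.5 × 8.9 = 2461 mg
CL = 0.693 × Vd / t½ = 0.693 × 276.5 / 29.8 = 6.430 L/h
D = CL × Css × τ / F = 6.430 × 8.9 × 12 / 0.91 = 754.6 mg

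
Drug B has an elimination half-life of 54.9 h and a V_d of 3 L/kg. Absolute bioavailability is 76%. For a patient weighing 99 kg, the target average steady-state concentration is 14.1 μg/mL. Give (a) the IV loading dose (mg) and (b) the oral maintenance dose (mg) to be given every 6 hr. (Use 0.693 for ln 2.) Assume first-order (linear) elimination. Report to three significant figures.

(a) 4190 mg; (b) 417 mg

Vd(total) = 99 kg × 3 L/kg = 297.0 L
LD = Vd × C = 297.0 × 14.1 = 4188 mg
CL = 0.693 × Vd / t½ = 0.693 × 297.0 / 54.9 = 3.749 L/h
D = CL × Css × τ / F = 3.749 × 14.1 × 6 / 0.76 = 417.3 mg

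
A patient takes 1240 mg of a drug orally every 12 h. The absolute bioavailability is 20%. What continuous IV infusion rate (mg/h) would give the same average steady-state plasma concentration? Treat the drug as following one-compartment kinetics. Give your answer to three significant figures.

Equivalent systemic input: infusion rate = F·D/τ.
Rate = 0.2 × 1240 / 12 = 20.67 mg/h

20.7 mg/h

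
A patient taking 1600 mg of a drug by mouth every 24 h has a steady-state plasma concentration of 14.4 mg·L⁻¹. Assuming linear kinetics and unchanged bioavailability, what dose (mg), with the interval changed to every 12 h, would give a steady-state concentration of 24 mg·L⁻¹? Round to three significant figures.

1330 mg

For first-order elimination, Css ∝ F·D/(CL·τ); F and CL are unchanged, so Css ∝ D/τ.
D₂ = D₁ × (Css,target / Css,current) × (τ₂/τ₁) = 1600 × (24/14.4) × (12/24) = 1333 mg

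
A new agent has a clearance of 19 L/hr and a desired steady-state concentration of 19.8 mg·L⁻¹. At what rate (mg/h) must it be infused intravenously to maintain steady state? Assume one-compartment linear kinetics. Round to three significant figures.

R₀ = 19.00 × 19.8 = 376.2 mg/h

376 mg/h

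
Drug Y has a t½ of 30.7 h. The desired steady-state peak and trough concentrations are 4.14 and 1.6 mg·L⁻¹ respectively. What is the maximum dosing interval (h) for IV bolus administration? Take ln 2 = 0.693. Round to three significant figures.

42.1 h

k = 0.693 / t½ = 0.693 / 30.7 = 0.02257 h⁻¹
Between IV bolus doses, concentration decays as C = C₀·e^(−kτ), so C_peak/C_trough = e^(kτ).
τ_max = ln(C_peak/C_trough) / k = ln(4.14/1.6) / 0.02257 = 0.9507 / 0.02257 = 42.12 h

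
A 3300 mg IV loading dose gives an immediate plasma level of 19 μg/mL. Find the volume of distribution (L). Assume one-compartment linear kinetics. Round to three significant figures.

174 L

Immediately after an IV bolus, C₀ = Dose / Vd, so Vd = Dose / C₀.
Vd = 3300 / 19 = 173.7 L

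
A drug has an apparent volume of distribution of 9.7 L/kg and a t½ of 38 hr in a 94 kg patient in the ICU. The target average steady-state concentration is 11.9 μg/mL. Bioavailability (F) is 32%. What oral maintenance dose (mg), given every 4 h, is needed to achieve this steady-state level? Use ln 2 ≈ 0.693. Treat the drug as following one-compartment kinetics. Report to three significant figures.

Vd(total) = 94 kg × 9.7 L/kg = 911.8 L
CL = ln 2 · Vd / t½ = 0.693 × 911.8 / 38 = 16.63 L/h
D = CL × Css × τ / F = 16.63 × 11.9 × 4 / 0.32 = 2474 mg

2470 mg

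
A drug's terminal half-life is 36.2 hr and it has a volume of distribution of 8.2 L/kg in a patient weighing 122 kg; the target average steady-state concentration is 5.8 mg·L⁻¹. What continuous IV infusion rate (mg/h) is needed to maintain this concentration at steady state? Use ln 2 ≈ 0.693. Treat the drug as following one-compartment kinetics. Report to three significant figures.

111 mg/h

Total Vd = 8.2 × 122 = 1000 L
k = 0.693/36.2 = 0.01914 h⁻¹, so CL = k·Vd = 0.01914 × 1000 = 19.14 L/h
Infusion rate = CL × Css = 19.14 × 5.8 = 111.0 mg/h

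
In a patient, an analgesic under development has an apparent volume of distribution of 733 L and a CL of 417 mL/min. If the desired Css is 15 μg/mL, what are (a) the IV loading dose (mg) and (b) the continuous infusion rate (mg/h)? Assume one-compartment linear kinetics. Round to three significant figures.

(a) 11000 mg; (b) 375 mg/h

Loading: fill Vd to C_target → 733.0 L × 15 mg/L = 11000 mg
CL = 417 mL/min × 60/1000 = 25.02 L/h
Maintenance: replace elimination → rate = CL × Css = 25.02 × 15 = 375.3 mg/h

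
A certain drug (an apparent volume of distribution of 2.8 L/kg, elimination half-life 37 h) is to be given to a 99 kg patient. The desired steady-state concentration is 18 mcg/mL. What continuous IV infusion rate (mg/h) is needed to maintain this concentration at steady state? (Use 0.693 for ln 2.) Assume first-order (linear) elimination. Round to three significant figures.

Vd = 2.8 L/kg × 99 kg = 277.2 L
CL = 0.693 × Vd / t½ = 0.693 × 277.2 / 37 = 5.192 L/h
Infusion rate = CL × Css = 5.192 × 18 = 93.46 mg/h

93.5 mg/h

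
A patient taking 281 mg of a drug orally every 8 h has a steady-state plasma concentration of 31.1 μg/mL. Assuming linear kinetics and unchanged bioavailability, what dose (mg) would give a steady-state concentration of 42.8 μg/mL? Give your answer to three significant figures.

With linear kinetics, Css is proportional to dose rate (D/τ) at fixed clearance.
D₂ = D₁ × (Css,target / Css,current) = 281 × 42.8/31.1 = 386.7 mg

387 mg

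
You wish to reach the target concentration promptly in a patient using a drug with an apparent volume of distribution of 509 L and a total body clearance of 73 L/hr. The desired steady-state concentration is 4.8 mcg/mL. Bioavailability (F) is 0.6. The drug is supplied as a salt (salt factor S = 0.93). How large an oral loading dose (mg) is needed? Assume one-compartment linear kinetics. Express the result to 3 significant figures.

4380 mg

The loading dose fills Vd to the target concentration.
LD = Vd × C / F / S = 509.0 × 4.800 / 0.6 / 0.93 = 4378 mg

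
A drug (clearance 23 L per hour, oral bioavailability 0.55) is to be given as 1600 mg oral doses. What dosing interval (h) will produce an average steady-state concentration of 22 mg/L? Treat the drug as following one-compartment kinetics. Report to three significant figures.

1.74 h

F·D/τ = CL·Css → τ = F·D / (CL·Css).
τ = 0.55 × 1600 / (23 × 22) = 1.739 h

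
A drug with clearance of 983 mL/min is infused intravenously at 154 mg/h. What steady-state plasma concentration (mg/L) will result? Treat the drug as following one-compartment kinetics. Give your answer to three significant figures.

2.61 mg/L

Convert clearance: 983 mL/min × 60 min/h ÷ 1000 mL/L = 58.98 L/h
Css = rate / CL = 154 / 58.98 = 2.611 mg/L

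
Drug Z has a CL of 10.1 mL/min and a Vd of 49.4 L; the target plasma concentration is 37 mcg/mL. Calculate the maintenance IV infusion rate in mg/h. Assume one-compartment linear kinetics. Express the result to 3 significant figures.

Convert clearance: 10.1 mL/min × 60 min/h ÷ 1000 mL/L = 0.6060 L/h
R₀ = 0.6060 × 37 = 22.42 mg/h

22.4 mg/h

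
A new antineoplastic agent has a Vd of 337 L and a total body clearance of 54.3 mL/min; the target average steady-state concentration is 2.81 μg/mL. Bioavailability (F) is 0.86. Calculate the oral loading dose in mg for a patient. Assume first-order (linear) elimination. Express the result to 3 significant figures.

1100 mg

LD = Vd × C / F = 337.0 × 2.810 / 0.86 = 1101 mg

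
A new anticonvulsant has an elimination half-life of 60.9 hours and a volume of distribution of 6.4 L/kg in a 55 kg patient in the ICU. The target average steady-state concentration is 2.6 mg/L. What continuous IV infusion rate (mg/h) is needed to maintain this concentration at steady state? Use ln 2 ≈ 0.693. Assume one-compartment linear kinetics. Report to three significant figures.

Vd = 6.4 L/kg × 55 kg = 352.0 L
CL = ln 2 · Vd / t½ = 0.693 × 352.0 / 60.9 = 4.006 L/h
Infusion rate = CL × Css = 4.006 × 2.6 = 10.42 mg/h

10.4 mg/h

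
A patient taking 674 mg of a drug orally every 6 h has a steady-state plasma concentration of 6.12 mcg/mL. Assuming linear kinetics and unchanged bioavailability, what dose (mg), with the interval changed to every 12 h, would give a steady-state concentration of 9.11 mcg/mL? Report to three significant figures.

For first-order elimination, Css ∝ F·D/(CL·τ); F and CL are unchanged, so Css ∝ D/τ.
D₂ = D₁ × (Css,target / Css,current) × (τ₂/τ₁) = 674 × (9.11/6.12) × (12/6) = 2007 mg

2010 mg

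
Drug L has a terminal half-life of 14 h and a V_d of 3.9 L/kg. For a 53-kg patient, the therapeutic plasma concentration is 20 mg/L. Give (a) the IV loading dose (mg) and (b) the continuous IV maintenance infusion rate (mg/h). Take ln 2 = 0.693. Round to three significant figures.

(a) 4130 mg; (b) 205 mg/h

Vd = 3.9 L/kg × 53 kg = 206.7 L
LD = Vd × C = 206.7 × 20 = 4134 mg
CL = 0.693 × Vd / t½ = 0.693 × 206.7 / 14 = 10.23 L/h
Infusion rate = CL × Css = 10.23 × 20 = 204.6 mg/h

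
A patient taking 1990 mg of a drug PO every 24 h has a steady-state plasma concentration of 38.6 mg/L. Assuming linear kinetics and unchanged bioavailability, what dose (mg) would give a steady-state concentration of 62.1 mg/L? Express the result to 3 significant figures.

For first-order elimination, Css ∝ F·D/(CL·τ); F and CL are unchanged, so Css ∝ D/τ.
D₂ = D₁ × (Css,target / Css,current) = 1990 × 62.1/38.6 = 3202 mg

3200 mg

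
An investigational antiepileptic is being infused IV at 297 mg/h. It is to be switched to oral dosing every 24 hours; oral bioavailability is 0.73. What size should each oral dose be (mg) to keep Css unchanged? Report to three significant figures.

9760 mg

To maintain the same Css, the systemic dosing rate must be unchanged: F·D/τ = infusion rate.
D = rate × τ / F = 297 × 24 / 0.73 = 9764 mg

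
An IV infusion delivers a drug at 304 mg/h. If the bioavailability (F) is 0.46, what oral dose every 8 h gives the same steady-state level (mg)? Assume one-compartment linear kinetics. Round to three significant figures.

5290 mg

To maintain the same Css, the systemic dosing rate must be unchanged: F·D/τ = infusion rate.
D = rate × τ / F = 304 × 8 / 0.46 = 5287 mg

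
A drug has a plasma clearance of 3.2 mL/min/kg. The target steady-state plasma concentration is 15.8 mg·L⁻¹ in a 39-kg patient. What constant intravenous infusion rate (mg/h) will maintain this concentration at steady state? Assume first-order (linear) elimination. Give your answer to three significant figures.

CL = 3.2 mL/min/kg × 39 kg = 124.8 mL/min = 124.8 × 60/1000 = 7.488 L/h
Infusion rate = CL · Css = 7.488 L/h × 15.8 mg/L = 118.3 mg/h

118 mg/h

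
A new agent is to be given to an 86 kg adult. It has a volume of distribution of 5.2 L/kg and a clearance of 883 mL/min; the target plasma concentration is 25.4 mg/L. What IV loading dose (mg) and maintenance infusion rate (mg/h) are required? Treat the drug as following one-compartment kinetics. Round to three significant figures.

Vd(total) = 86 kg × 5.2 L/kg = 447.2 L
Loading: fill Vd to C_target → 447.2 L × 25.4 mg/L = 11360 mg
CL = 883 mL/min × 60/1000 = 52.98 L/h
Maintenance: replace elimination → rate = CL × Css = 52.98 × 25.4 = 1346 mg/h

(a) 11400 mg; (b) 1350 mg/h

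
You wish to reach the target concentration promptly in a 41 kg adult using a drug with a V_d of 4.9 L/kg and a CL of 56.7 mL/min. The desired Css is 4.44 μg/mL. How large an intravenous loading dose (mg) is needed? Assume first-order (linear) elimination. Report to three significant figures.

892 mg

Vd = 4.9 L/kg × 41 kg = 200.9 L
LD = Vd × C = 200.9 × 4.440 = 892.0 mg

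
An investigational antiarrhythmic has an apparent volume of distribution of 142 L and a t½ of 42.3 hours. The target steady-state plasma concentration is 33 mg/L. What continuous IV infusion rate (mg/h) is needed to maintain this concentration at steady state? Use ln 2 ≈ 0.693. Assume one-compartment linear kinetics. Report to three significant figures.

76.8 mg/h

CL = ln 2 · Vd / t½ = 0.693 × 142.0 / 42.3 = 2.326 L/h
Infusion rate = CL × Css = 2.326 × 33 = 76.76 mg/h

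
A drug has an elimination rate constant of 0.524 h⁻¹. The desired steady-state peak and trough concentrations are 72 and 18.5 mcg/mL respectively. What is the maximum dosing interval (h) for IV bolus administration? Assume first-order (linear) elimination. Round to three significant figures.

2.59 h

Between IV bolus doses, concentration decays as C = C₀·e^(−kτ), so C_peak/C_trough = e^(kτ).
τ_max = ln(C_peak/C_trough) / k = ln(72/18.5) / 0.5240 = 1.359 / 0.5240 = 2.594 h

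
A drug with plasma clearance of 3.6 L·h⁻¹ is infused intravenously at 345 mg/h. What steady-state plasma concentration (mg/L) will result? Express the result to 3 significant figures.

95.8 mg/L

Css = rate / CL = 345 / 3.600 = 95.83 mg/L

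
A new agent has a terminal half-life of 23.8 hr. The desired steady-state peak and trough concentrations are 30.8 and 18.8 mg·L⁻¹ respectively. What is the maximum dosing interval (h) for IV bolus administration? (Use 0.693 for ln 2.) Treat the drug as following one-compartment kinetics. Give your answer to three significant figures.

17.0 h

k = 0.693 / t½ = 0.693 / 23.8 = 0.02912 h⁻¹
Between IV bolus doses, concentration decays as C = C₀·e^(−kτ), so C_peak/C_trough = e^(kτ).
τ_max = ln(C_peak/C_trough) / k = ln(30.8/18.8) / 0.02912 = 0.4937 / 0.02912 = 16.95 h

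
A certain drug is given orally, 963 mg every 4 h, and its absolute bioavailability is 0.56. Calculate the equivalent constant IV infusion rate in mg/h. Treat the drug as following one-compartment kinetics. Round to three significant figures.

135 mg/h

Equivalent systemic input: infusion rate = F·D/τ.
Rate = 0.56 × 963 / 4 = 134.8 mg/h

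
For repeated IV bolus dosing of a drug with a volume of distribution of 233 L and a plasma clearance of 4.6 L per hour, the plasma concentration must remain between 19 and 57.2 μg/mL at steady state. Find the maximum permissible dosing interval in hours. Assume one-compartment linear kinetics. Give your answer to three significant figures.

55.8 h

k = CL / Vd = 4.600 / 233.0 = 0.01974 h⁻¹
Between IV bolus doses, concentration decays as C = C₀·e^(−kτ), so C_peak/C_trough = e^(kτ).
τ_max = ln(C_peak/C_trough) / k = ln(57.2/19) / 0.01974 = 1.102 / 0.01974 = 55.83 h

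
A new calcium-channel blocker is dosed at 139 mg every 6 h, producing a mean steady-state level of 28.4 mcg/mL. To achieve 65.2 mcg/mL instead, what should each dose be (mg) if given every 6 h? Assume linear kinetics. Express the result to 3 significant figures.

With linear kinetics, Css is proportional to dose rate (D/τ) at fixed clearance.
D₂ = D₁ × (Css,target / Css,current) = 139 × 65.2/28.4 = 319.1 mg

319 mg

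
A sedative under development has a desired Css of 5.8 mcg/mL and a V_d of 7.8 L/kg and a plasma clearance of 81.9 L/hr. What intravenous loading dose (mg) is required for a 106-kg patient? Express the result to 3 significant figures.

4800 mg

Vd(total) = 106 kg × 7.8 L/kg = 826.8 L
The loading dose fills Vd to the target concentration; clearance is irrelevant here.
LD = Vd × C = 826.8 × 5.800 = 4795 mg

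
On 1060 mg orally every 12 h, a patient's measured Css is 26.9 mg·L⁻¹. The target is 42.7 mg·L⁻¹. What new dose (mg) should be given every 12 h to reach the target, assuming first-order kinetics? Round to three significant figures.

For first-order elimination, Css ∝ F·D/(CL·τ); F and CL are unchanged, so Css ∝ D/τ.
D₂ = D₁ × (Css,target / Css,current) = 1060 × 42.7/26.9 = 1683 mg

1680 mg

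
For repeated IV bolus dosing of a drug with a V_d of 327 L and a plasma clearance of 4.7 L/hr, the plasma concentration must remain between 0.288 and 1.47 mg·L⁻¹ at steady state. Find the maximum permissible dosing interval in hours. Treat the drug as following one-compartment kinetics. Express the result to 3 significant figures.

k = CL / Vd = 4.700 / 327.0 = 0.01437 h⁻¹
Between IV bolus doses, concentration decays as C = C₀·e^(−kτ), so C_peak/C_trough = e^(kτ).
τ_max = ln(C_peak/C_trough) / k = ln(1.47/0.288) / 0.01437 = 1.630 / 0.01437 = 113.4 h

113 h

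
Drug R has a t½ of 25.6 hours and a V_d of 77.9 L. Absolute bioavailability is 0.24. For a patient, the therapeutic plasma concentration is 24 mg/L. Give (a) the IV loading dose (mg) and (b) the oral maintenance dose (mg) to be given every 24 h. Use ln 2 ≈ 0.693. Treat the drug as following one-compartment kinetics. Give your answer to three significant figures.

(a) 1870 mg; (b) 5060 mg

LD = Vd × C = 77.90 × 24 = 1870 mg
CL = 0.693 × Vd / t½ = 0.693 × 77.90 / 25.6 = 2.109 L/h
D = CL × Css × τ / F = 2.109 × 24 × 24 / 0.24 = 5062 mg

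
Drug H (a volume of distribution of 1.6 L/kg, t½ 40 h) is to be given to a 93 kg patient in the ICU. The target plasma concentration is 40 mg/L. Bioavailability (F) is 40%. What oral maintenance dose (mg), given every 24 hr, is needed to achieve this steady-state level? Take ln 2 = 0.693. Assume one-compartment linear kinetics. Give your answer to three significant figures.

6190 mg

Total Vd = 1.6 × 93 = 148.8 L
CL = ln 2 · Vd / t½ = 0.693 × 148.8 / 40 = 2.578 L/h
D = CL × Css × τ / F = 2.578 × 40 × 24 / 0.4 = 6187 mg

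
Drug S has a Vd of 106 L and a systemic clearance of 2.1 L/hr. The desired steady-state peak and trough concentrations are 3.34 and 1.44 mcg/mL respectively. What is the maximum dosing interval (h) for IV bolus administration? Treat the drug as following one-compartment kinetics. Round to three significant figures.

k = CL / Vd = 2.100 / 106.0 = 0.01981 h⁻¹
Between IV bolus doses, concentration decays as C = C₀·e^(−kτ), so C_peak/C_trough = e^(kτ).
τ_max = ln(C_peak/C_trough) / k = ln(3.34/1.44) / 0.01981 = 0.8413 / 0.01981 = 42.47 h

42.5 h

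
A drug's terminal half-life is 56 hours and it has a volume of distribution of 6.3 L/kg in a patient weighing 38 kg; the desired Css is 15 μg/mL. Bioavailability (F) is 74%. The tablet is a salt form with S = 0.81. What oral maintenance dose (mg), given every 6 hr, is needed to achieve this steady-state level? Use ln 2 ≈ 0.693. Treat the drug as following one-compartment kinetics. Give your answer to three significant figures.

445 mg

Vd(total) = 38 kg × 6.3 L/kg = 239.4 L
CL = ln 2 · Vd / t½ = 0.693 × 239.4 / 56 = 2.963 L/h
D = CL × Css × τ / F / S = 2.963 × 15 × 6 / 0.74 / 0.81 = 444.9 mg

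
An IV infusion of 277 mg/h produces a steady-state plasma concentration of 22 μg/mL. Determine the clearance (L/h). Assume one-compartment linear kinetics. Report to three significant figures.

At steady state, infusion rate = CL × Css, so CL = rate / Css.
CL = 277 / 22 = 12.59 L/h

12.6 L/h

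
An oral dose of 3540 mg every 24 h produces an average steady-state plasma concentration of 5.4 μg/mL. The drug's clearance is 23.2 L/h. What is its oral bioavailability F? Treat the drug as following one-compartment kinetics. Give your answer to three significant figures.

F·D/τ = CL·Css at steady state → F = CL·Css·τ / D.
F = 23.2 × 5.4 × 24 / 3540 = 0.849

0.849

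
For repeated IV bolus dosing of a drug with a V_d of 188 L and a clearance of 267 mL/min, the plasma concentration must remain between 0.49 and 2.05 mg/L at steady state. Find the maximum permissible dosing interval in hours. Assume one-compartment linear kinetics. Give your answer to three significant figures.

16.8 h

Convert clearance: 267 mL/min × 60 min/h ÷ 1000 mL/L = 16.02 L/h
k = CL / Vd = 16.02 / 188.0 = 0.08521 h⁻¹
Between IV bolus doses, concentration decays as C = C₀·e^(−kτ), so C_peak/C_trough = e^(kτ).
τ_max = ln(C_peak/C_trough) / k = ln(2.05/0.49) / 0.08521 = 1.431 / 0.08521 = 16.79 h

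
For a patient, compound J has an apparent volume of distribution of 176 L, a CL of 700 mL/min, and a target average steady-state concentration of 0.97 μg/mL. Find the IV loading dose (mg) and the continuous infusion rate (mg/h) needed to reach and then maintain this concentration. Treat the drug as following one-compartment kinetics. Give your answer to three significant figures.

(a) 171 mg; (b) 40.7 mg/h

Loading dose = Vd × C = 176.0 × 0.97 = 170.7 mg
CL = 700 mL/min = 700 × 0.06 = 42.00 L/h
Maintenance: replace elimination → rate = CL × Css = 42.00 × 0.97 = 40.74 mg/h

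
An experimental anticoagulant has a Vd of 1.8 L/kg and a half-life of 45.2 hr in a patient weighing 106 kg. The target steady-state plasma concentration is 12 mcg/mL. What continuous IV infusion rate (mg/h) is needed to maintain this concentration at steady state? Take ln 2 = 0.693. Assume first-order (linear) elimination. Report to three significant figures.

35.1 mg/h

Total Vd = 1.8 × 106 = 190.8 L
CL = ln 2 · Vd / t½ = 0.693 × 190.8 / 45.2 = 2.925 L/h
Infusion rate = CL × Css = 2.925 × 12 = 35.10 mg/h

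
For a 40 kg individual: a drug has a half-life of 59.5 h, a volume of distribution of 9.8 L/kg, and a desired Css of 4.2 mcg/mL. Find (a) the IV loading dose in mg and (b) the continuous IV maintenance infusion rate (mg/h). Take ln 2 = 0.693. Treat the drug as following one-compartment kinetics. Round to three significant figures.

(a) 1650 mg; (b) 19.2 mg/h

Vd = 9.8 L/kg × 40 kg = 392.0 L
LD = Vd × C = 392.0 × 4.2 = 1646 mg
CL = 0.693 × Vd / t½ = 0.693 × 392.0 / 59.5 = 4.566 L/h
Infusion rate = CL × Css = 4.566 × 4.2 = 19.18 mg/h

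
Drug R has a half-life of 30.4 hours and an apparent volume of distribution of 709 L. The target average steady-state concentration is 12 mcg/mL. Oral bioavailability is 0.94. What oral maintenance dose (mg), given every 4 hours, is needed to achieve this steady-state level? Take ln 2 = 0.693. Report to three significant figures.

825 mg

CL = ln 2 · Vd / t½ = 0.693 × 709.0 / 30.4 = 16.16 L/h
D = CL × Css × τ / F = 16.16 × 12 × 4 / 0.94 = 825.2 mg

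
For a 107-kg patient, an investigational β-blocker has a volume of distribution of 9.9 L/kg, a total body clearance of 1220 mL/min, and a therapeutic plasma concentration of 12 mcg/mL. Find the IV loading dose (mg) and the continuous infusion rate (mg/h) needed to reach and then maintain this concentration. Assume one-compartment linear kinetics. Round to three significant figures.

Vd(total) = 107 kg × 9.9 L/kg = 1059 L
Loading dose = Vd × C = 1059 × 12 = 12710 mg
Convert clearance: 1220 mL/min × 60 min/h ÷ 1000 mL/L = 73.20 L/h
Maintenance: replace elimination → rate = CL × Css = 73.20 × 12 = 878.4 mg/h

(a) 12700 mg; (b) 878 mg/h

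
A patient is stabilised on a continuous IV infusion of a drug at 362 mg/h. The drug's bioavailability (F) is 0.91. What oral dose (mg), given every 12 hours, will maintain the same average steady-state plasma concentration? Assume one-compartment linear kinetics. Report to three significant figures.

To maintain the same Css, the systemic dosing rate must be unchanged: F·D/τ = infusion rate.
D = rate × τ / F = 362 × 12 / 0.91 = 4774 mg

4770 mg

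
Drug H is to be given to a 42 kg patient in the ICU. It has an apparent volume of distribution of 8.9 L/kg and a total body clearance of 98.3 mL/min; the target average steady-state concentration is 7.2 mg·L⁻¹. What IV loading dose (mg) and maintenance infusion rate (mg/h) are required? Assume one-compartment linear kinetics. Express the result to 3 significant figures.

Vd(total) = 42 kg × 8.9 L/kg = 373.8 L
LD = Vd · C_target = 373.8 × 7.2 = 2691 mg
CL = 98.3 mL/min = 98.3 × 0.06 = 5.898 L/h
Infusion rate = 5.898 L/h × 7.2 mg/L = 42.47 mg/h

(a) 2690 mg; (b) 42.5 mg/h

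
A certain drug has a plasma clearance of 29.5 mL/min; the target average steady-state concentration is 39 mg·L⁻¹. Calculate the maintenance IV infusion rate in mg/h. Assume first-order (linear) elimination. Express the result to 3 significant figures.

69.0 mg/h

CL = 29.5 mL/min = 29.5 × 0.06 = 1.770 L/h
At steady state, infusion rate equals elimination rate: rate in = CL × Css.
R₀ = 1.770 × 39 = 69.03 mg/h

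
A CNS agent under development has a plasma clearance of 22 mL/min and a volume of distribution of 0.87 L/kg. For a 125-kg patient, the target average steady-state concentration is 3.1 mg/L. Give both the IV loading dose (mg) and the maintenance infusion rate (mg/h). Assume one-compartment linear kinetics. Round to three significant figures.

(a) 337 mg; (b) 4.09 mg/h

Vd(total) = 125 kg × 0.87 L/kg = 108.8 L
Loading: fill Vd to C_target → 108.8 L × 3.1 mg/L = 337.3 mg
Convert clearance: 22 mL/min × 60 min/h ÷ 1000 mL/L = 1.320 L/h
Maintenance infusion rate = CL × Css = 1.320 × 3.1 = 4.092 mg/h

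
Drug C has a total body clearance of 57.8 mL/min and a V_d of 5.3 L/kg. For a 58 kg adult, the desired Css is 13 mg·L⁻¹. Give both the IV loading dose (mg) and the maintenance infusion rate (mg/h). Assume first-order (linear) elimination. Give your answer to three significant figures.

Total Vd = 5.3 × 58 = 307.4 L
Loading dose = Vd × C = 307.4 × 13 = 3996 mg
CL = 57.8 mL/min = 57.8 × 0.06 = 3.468 L/h
Maintenance: replace elimination → rate = CL × Css = 3.468 × 13 = 45.08 mg/h

(a) 4000 mg; (b) 45.1 mg/h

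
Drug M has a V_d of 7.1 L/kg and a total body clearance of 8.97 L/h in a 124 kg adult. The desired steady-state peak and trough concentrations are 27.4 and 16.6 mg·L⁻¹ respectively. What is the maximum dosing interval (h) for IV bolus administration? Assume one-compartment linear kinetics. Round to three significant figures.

Vd(total) = 124 kg × 7.1 L/kg = 880.4 L
k = CL / Vd = 8.970 / 880.4 = 0.01019 h⁻¹
Between IV bolus doses, concentration decays as C = C₀·e^(−kτ), so C_peak/C_trough = e^(kτ).
τ_max = ln(C_peak/C_trough) / k = ln(27.4/16.6) / 0.01019 = 0.5011 / 0.01019 = 49.18 h

49.2 h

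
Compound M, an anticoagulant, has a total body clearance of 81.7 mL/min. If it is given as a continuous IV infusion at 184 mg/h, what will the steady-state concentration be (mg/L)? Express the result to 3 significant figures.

Convert clearance: 81.7 mL/min × 60 min/h ÷ 1000 mL/L = 4.902 L/h
Css = rate / CL = 184 / 4.902 = 37.54 mg/L

37.5 mg/L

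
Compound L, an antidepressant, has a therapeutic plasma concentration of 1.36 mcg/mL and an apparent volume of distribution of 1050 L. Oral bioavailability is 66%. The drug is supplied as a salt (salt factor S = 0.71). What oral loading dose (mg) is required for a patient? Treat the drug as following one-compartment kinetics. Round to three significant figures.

3050 mg

LD = Vd × C / F / S = 1050 × 1.360 / 0.66 / 0.71 = 3047 mg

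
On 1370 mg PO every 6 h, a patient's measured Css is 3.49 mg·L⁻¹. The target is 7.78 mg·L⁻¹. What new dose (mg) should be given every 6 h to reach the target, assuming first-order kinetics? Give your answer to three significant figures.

3050 mg

For first-order elimination, Css ∝ F·D/(CL·τ); F and CL are unchanged, so Css ∝ D/τ.
D₂ = D₁ × (Css,target / Css,current) = 1370 × 7.78/3.49 = 3054 mg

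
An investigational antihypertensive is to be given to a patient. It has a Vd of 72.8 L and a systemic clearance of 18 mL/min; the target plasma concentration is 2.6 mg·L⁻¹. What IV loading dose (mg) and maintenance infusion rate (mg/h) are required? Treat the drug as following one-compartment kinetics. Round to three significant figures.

LD = Vd · C_target = 72.80 × 2.6 = 189.3 mg
CL = 18 mL/min = 18 × 0.06 = 1.080 L/h
Maintenance: replace elimination → rate = CL × Css = 1.080 × 2.6 = 2.808 mg/h

(a) 189 mg; (b) 2.81 mg/h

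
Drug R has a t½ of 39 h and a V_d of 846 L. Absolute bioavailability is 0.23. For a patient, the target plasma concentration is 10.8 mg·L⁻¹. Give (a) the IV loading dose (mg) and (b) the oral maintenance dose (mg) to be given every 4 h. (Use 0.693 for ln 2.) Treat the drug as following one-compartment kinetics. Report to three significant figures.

(a) 9140 mg; (b) 2820 mg

LD = Vd × C = 846.0 × 10.8 = 9137 mg
CL = 0.693 × Vd / t½ = 0.693 × 846.0 / 39 = 15.03 L/h
D = CL × Css × τ / F = 15.03 × 10.8 × 4 / 0.23 = 2823 mg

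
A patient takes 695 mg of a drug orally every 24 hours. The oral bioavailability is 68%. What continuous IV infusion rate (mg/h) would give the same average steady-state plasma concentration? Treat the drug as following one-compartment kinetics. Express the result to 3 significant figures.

Equivalent systemic input: infusion rate = F·D/τ.
Rate = 0.68 × 695 / 24 = 19.69 mg/h

19.7 mg/h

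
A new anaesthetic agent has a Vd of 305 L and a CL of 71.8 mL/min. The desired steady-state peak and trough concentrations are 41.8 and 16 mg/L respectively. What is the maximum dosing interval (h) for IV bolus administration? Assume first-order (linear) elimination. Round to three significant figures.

CL = 71.8 mL/min × 60/1000 = 4.308 L/h
k = CL / Vd = 4.308 / 305.0 = 0.01412 h⁻¹
Between IV bolus doses, concentration decays as C = C₀·e^(−kτ), so C_peak/C_trough = e^(kτ).
τ_max = ln(C_peak/C_trough) / k = ln(41.8/16) / 0.01412 = 0.9603 / 0.01412 = 68.01 h

68.0 h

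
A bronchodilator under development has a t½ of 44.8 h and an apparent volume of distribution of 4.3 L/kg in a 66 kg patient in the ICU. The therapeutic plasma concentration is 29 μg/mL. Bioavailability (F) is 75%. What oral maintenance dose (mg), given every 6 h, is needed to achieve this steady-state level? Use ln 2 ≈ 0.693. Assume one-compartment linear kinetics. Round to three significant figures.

1020 mg

Vd = 4.3 L/kg × 66 kg = 283.8 L
CL = 0.693 × Vd / t½ = 0.693 × 283.8 / 44.8 = 4.390 L/h
D = CL × Css × τ / F = 4.390 × 29 × 6 / 0.75 = 1018 mg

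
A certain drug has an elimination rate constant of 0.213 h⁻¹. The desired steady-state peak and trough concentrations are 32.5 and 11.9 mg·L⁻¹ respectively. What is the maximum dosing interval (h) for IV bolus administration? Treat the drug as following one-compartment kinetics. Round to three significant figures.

4.72 h

Between IV bolus doses, concentration decays as C = C₀·e^(−kτ), so C_peak/C_trough = e^(kτ).
τ_max = ln(C_peak/C_trough) / k = ln(32.5/11.9) / 0.2130 = 1.005 / 0.2130 = 4.718 h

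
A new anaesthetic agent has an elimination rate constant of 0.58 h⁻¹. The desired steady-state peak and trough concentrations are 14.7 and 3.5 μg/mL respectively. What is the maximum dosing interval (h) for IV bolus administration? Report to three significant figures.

2.47 h

Between IV bolus doses, concentration decays as C = C₀·e^(−kτ), so C_peak/C_trough = e^(kτ).
τ_max = ln(C_peak/C_trough) / k = ln(14.7/3.5) / 0.5800 = 1.435 / 0.5800 = 2.474 h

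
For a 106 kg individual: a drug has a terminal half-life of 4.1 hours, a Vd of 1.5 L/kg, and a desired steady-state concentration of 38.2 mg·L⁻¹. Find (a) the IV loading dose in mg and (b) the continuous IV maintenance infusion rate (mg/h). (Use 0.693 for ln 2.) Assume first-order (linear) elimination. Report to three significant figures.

(a) 6070 mg; (b) 1030 mg/h

Vd = 1.5 L/kg × 106 kg = 159.0 L
LD = Vd × C = 159.0 × 38.2 = 6074 mg
CL = 0.693 × Vd / t½ = 0.693 × 159.0 / 4.1 = 26.87 L/h
Infusion rate = CL × Css = 26.87 × 38.2 = 1026 mg/h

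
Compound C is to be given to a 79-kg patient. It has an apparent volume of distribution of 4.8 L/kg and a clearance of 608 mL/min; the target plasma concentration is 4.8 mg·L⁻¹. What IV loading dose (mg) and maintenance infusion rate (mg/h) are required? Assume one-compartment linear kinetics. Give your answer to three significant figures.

Vd(total) = 79 kg × 4.8 L/kg = 379.2 L
Loading: fill Vd to C_target → 379.2 L × 4.8 mg/L = 1820 mg
CL = 608 mL/min = 608 × 0.06 = 36.48 L/h
Maintenance infusion rate = CL × Css = 36.48 × 4.8 = 175.1 mg/h

(a) 1820 mg; (b) 175 mg/h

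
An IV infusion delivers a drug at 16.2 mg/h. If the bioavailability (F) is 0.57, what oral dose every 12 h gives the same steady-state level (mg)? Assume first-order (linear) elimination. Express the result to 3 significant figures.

To maintain the same Css, the systemic dosing rate must be unchanged: F·D/τ = infusion rate.
D = rate × τ / F = 16.2 × 12 / 0.57 = 341.1 mg

341 mg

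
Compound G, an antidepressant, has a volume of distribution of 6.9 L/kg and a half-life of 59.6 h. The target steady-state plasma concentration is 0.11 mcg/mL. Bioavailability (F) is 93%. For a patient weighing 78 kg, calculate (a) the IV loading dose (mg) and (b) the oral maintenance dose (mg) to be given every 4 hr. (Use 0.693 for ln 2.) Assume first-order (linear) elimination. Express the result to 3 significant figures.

(a) 59.2 mg; (b) 2.96 mg

Vd = 6.9 L/kg × 78 kg = 538.2 L
LD = Vd × C = 538.2 × 0.11 = 59.20 mg
CL = 0.693 × Vd / t½ = 0.693 × 538.2 / 59.6 = 6.258 L/h
D = CL × Css × τ / F = 6.258 × 0.11 × 4 / 0.93 = 2.961 mg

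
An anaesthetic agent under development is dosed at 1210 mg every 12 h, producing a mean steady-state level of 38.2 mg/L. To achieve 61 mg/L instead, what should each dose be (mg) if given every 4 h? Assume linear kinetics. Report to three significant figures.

With linear kinetics, Css is proportional to dose rate (D/τ) at fixed clearance.
D₂ = D₁ × (Css,target / Css,current) × (τ₂/τ₁) = 1210 × (61/38.2) × (4/12) = 644.1 mg

644 mg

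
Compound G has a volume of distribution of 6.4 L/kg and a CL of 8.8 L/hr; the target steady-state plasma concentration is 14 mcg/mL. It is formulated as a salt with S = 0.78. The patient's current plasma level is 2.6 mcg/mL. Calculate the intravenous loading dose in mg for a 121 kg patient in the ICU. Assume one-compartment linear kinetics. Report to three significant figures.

11300 mg

Vd = 6.4 L/kg × 121 kg = 774.4 L
Concentration deficit ΔC = 14 − 2.6 = 11.40 mg/L
LD = Vd × ΔC / S = 774.4 × 11.40 / 0.78 = 11320 mg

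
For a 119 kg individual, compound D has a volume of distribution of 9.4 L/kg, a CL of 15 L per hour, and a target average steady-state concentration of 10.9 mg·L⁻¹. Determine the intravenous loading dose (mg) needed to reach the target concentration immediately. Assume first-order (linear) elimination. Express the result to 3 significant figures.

Vd(total) = 119 kg × 9.4 L/kg = 1119 L
LD = Vd × C = 1119 × 10.90 = 12200 mg

12200 mg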